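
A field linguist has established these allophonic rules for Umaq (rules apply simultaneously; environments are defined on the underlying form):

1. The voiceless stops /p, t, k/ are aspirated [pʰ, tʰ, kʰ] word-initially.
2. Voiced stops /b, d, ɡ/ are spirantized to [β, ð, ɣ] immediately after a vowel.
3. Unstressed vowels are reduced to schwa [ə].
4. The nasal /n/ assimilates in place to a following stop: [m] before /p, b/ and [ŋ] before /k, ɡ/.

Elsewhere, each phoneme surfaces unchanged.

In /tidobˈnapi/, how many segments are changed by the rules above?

6

Segments that undergo a rule: /t/ → [tʰ] (rule 1); /i/ → [ə] (rule 3); /d/ → [ð] (rule 2); /o/ → [ə] (rule 3); /b/ → [β] (rule 2); /i/ → [ə] (rule 3).
All other segments surface unchanged.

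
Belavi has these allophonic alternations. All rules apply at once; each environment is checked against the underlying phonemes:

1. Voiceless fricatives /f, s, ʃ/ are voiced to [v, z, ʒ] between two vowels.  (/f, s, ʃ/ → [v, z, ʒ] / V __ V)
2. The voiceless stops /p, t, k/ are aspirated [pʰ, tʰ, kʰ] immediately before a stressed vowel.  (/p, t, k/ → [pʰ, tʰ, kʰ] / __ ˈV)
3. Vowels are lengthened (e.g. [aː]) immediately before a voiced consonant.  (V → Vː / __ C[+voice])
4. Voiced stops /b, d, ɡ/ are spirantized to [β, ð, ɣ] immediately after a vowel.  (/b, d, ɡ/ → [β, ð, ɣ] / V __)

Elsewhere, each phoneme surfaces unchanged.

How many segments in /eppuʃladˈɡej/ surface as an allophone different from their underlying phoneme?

3

Segments that undergo a rule: /a/ → [aː] (rule 3); /d/ → [ð] (rule 4); /e/ → [eː] (rule 3).
All other segments surface unchanged.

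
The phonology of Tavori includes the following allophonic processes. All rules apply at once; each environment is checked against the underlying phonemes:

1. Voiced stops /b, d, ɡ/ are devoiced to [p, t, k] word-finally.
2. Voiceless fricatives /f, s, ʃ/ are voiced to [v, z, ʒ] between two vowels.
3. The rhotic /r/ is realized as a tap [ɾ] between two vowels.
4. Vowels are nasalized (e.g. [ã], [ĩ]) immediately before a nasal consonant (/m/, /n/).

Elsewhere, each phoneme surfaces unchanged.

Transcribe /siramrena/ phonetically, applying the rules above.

[siɾãmrẽna]

/s/ (word-initial): rule 2 targets it, but not between two vowels → unchanged [s].
/i/ (between /s/ and /r/) is in the target of rule 4 but the environment (before a nasal consonant) is not met → [i].
/r/ meets the environment for rule 3 (between two vowels) → [ɾ].
/a/ meets the environment for rule 4 (before a nasal consonant) → [ã].
/m/ stays [m].
/r/ (between /m/ and /e/): rule 3 targets it, but not between two vowels → unchanged [r].
/e/ — between /r/ and /n/, before a nasal consonant — surfaces as [ẽ] (rule 4).
/n/ — not in any rule's target class → [n].
/a/ (word-final): rule 4 targets it, but not before a nasal consonant → unchanged [a].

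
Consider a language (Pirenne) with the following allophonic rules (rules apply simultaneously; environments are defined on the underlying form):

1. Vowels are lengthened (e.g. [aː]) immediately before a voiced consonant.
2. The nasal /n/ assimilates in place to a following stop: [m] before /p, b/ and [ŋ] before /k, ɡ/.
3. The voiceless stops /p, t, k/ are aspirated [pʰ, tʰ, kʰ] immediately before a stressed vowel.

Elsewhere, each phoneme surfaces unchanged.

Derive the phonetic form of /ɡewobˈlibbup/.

/e/ (between /ɡ/ and /w/) occurs before a voiced consonant → [eː] by rule 1.
Rule 1 applies to /o/ (between /w/ and /b/: before a voiced consonant) → [oː].
/i/ meets the environment for rule 1 (before a voiced consonant) → [iː].
/u/ (between /b/ and /p/) is in the target of rule 1 but the environment (before a voiced consonant) is not met → [u].
/p/ (word-final) is in the target of rule 3 but the environment (immediately before a stressed vowel) is not met → [p].

[ɡeːwoːbˈliːbbup]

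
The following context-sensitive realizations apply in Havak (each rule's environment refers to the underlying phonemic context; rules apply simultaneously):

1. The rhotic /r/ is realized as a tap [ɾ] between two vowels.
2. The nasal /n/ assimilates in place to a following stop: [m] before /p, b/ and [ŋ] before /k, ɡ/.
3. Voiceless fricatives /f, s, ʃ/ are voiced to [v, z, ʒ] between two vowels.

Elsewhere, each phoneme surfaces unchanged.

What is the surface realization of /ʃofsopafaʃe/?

[ʃofsopavaʒe]

/ʃ/ — word-initial; rule 3 does not apply here → [ʃ].
/f/ (between /o/ and /s/): rule 3 targets it, but not between two vowels → unchanged [f].
/s/ (between /f/ and /o/) fails the environment for rule 3, so it stays [s].
/f/ (between /a/ and /a/) occurs between two vowels → [v] by rule 3.
/ʃ/ meets the environment for rule 3 (between two vowels) → [ʒ].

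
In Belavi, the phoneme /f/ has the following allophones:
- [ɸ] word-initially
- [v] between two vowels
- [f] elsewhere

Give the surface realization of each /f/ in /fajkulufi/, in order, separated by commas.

[ɸ], [v]

Occurrence 1 (position 1): word-initially → [ɸ].
Occurrence 2 (position 8): between two vowels → [v].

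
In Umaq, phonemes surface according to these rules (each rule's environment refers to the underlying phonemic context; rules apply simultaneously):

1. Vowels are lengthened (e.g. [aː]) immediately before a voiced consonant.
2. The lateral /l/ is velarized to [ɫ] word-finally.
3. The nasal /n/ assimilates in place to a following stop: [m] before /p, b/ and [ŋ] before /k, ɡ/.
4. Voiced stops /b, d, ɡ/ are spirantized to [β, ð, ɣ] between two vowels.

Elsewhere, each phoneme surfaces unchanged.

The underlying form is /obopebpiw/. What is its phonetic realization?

[oːβopeːbpiːw]

/o/ (word-initial): before a voiced consonant, so rule 1 applies → [oː].
/b/ (between /o/ and /o/) occurs between two vowels → [β] by rule 4.
/o/ (between /b/ and /p/) is in the target of rule 1 but the environment (before a voiced consonant) is not met → [o].
/p/ (between /o/ and /e/) is unaffected → [p].
/e/ (between /p/ and /b/): before a voiced consonant, so rule 1 applies → [eː].
/b/ (between /e/ and /p/): rule 4 targets it, but not between two vowels → unchanged [b].
/p/ (between /b/ and /i/) is unaffected → [p].
/i/ meets the environment for rule 1 (before a voiced consonant) → [iː].
/w/ stays [w].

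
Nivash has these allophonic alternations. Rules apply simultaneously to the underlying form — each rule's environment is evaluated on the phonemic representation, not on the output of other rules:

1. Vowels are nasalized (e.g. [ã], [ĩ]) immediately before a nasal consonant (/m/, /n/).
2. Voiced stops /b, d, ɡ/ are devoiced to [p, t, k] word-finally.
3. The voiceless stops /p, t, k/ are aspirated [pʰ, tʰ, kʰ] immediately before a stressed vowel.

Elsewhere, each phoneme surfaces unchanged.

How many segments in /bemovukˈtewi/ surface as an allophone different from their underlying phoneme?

2

Segments that undergo a rule: /e/ → [ẽ] (rule 1); /t/ → [tʰ] (rule 3).
All other segments surface unchanged.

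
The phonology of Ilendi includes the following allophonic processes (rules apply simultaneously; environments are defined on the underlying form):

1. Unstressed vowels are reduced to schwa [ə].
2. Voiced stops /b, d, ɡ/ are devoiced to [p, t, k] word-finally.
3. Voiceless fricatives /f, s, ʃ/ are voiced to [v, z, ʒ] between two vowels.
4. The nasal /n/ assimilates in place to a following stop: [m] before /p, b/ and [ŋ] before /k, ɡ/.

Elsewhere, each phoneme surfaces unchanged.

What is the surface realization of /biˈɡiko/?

/b/ (word-initial): rule 2 targets it, but not word-finally → unchanged [b].
/i/ (between /b/ and /ɡ/) occurs in an unstressed syllable → [ə] by rule 1.
/ɡ/ (between /i/ and /i/) fails the environment for rule 2, so it stays [ɡ].
/i/ — between /ɡ/ and /k/; rule 1 does not apply here → [i].
/k/ — not in any rule's target class → [k].
/o/ (word-final) occurs in an unstressed syllable → [ə] by rule 1.

[bəˈɡikə]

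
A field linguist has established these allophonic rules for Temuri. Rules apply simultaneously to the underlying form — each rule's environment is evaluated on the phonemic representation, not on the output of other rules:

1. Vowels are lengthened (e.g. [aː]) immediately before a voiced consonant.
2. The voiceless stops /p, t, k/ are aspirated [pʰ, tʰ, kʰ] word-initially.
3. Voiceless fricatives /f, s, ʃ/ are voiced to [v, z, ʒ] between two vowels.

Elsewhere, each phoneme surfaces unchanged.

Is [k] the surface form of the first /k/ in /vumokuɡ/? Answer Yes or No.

Yes

/k/ (between /o/ and /u/): rule 2 targets it, but not word-initially → unchanged [k].
The actual realization is [k], which matches [k].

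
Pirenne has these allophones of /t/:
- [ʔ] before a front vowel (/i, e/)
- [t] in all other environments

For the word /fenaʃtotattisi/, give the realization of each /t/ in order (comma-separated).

[t], [t], [t], [ʔ]

Occurrence 1 (position 6): no conditioning environment matches → elsewhere allophone [t].
Occurrence 2 (position 8): no conditioning environment matches → elsewhere allophone [t].
Occurrence 3 (position 10): no conditioning environment matches → elsewhere allophone [t].
Occurrence 4 (position 11): before a front vowel (/i, e/) → [ʔ].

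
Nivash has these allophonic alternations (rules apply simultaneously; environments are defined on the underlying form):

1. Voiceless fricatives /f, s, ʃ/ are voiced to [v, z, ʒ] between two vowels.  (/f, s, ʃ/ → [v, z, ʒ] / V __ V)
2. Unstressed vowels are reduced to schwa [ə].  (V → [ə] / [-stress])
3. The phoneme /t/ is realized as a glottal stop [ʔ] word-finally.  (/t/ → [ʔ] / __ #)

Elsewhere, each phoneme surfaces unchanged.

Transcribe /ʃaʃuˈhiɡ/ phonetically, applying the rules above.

[ʃəʒəˈhiɡ]

/ʃ/ (word-initial): rule 1 targets it, but not between two vowels → unchanged [ʃ].
/a/ meets the environment for rule 2 (in an unstressed syllable) → [ə].
/ʃ/ — between /a/ and /u/, between two vowels — surfaces as [ʒ] (rule 1).
/u/ (between /ʃ/ and /h/): in an unstressed syllable, so rule 2 applies → [ə].
/h/ (between /u/ and /i/): no rule targets it → [h].
/i/ — between /h/ and /ɡ/; rule 2 does not apply here → [i].
/ɡ/ (word-final) is unaffected → [ɡ].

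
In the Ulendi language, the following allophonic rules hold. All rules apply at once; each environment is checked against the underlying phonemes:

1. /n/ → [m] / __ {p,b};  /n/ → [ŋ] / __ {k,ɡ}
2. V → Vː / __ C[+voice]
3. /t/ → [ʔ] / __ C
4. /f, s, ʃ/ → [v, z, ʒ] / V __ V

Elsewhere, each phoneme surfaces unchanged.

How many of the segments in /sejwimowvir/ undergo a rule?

4

Segments that undergo a rule: /e/ → [eː] (rule 2); /i/ → [iː] (rule 2); /o/ → [oː] (rule 2); /i/ → [iː] (rule 2).
All other segments surface unchanged.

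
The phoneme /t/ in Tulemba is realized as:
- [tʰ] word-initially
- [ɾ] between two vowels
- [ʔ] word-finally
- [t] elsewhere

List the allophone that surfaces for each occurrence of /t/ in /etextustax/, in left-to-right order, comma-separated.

[ɾ], [t], [t]

Occurrence 1 (position 2): between two vowels → [ɾ].
Occurrence 2 (position 5): no conditioning environment matches → elsewhere allophone [t].
Occurrence 3 (position 8): no conditioning environment matches → elsewhere allophone [t].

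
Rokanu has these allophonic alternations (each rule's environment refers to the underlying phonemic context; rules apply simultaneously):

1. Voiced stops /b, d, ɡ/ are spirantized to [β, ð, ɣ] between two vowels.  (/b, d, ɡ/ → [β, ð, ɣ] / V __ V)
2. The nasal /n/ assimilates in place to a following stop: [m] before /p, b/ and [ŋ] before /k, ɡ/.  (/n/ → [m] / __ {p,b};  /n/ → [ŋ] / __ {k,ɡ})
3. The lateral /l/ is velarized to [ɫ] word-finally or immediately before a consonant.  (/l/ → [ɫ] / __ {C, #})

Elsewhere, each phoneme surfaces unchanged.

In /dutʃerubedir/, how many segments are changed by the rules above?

Segments that undergo a rule: /b/ → [β] (rule 1); /d/ → [ð] (rule 1).
All other segments surface unchanged.

2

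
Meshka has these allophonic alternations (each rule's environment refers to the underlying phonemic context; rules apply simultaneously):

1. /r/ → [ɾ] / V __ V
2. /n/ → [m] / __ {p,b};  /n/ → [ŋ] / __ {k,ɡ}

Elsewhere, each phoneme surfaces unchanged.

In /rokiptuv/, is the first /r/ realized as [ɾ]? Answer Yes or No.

No

/r/ (word-initial) fails the environment for rule 1, so it stays [r].
The actual realization is [r], not [ɾ].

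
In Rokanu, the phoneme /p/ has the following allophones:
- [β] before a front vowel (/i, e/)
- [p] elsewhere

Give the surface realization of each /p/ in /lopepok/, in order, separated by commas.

Occurrence 1 (position 3): before a front vowel (/i, e/) → [β].
Occurrence 2 (position 5): no conditioning environment matches → elsewhere allophone [p].

[β], [p]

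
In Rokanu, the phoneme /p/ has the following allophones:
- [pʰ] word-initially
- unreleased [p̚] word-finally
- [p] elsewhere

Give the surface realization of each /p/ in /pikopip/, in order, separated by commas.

Occurrence 1 (position 1): word-initially → [pʰ].
Occurrence 2 (position 5): no conditioning environment matches → elsewhere allophone [p].
Occurrence 3 (position 7): word-finally → [p̚].

[pʰ], [p], [p̚]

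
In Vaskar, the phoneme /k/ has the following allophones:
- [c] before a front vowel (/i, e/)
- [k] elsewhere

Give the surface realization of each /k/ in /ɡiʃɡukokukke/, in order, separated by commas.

Occurrence 1 (position 6): no conditioning environment matches → elsewhere allophone [k].
Occurrence 2 (position 8): no conditioning environment matches → elsewhere allophone [k].
Occurrence 3 (position 10): no conditioning environment matches → elsewhere allophone [k].
Occurrence 4 (position 11): before a front vowel → [c].

[k], [k], [k], [c]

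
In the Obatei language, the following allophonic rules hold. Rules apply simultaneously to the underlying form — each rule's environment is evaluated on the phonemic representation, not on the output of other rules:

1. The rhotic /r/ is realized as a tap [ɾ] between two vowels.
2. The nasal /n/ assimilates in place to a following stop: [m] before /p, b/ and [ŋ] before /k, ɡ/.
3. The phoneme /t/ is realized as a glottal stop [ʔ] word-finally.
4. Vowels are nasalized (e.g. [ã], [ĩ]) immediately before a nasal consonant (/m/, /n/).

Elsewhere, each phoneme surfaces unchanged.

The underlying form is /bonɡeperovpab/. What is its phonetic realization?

[bõŋɡepeɾovpab]

/b/ (word-initial): no rule targets it → [b].
/o/ — between /b/ and /n/, before a nasal consonant — surfaces as [õ] (rule 4).
/n/ meets the environment for rule 2 (before a labial or velar stop) → [ŋ].
/ɡ/ — not in any rule's target class → [ɡ].
/e/ (between /ɡ/ and /p/) is in the target of rule 4 but the environment (before a nasal consonant) is not met → [e].
/p/ — not in any rule's target class → [p].
/e/ (between /p/ and /r/) fails the environment for rule 4, so it stays [e].
/r/ (between /e/ and /o/) occurs between two vowels → [ɾ] by rule 1.
/o/ — between /r/ and /v/; rule 4 does not apply here → [o].
/v/ stays [v].
/p/ (between /v/ and /a/): no rule targets it → [p].
/a/ (between /p/ and /b/) fails the environment for rule 4, so it stays [a].
/b/ — not in any rule's target class → [b].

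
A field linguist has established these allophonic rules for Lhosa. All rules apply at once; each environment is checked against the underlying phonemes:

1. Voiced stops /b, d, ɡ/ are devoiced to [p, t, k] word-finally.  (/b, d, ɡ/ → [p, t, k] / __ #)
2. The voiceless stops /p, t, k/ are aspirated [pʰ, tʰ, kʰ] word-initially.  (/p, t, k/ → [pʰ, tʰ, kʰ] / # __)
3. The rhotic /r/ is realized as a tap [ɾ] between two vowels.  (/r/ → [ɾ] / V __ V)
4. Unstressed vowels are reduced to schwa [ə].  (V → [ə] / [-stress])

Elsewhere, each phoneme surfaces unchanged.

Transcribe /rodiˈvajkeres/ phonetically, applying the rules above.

[rədəˈvajkəɾəs]

/r/ (word-initial): rule 3 targets it, but not between two vowels → unchanged [r].
/o/ — between /r/ and /d/, in an unstressed syllable — surfaces as [ə] (rule 4).
/d/ (between /o/ and /i/): rule 1 targets it, but not word-finally → unchanged [d].
/i/ meets the environment for rule 4 (in an unstressed syllable) → [ə].
/v/ stays [v].
/a/ — between /v/ and /j/; rule 4 does not apply here → [a].
/j/ — not in any rule's target class → [j].
/k/ (between /j/ and /e/) is in the target of rule 2 but the environment (word-initially) is not met → [k].
/e/ — between /k/ and /r/, in an unstressed syllable — surfaces as [ə] (rule 4).
/r/ — between /e/ and /e/, between two vowels — surfaces as [ɾ] (rule 3).
/e/ meets the environment for rule 4 (in an unstressed syllable) → [ə].
/s/ stays [s].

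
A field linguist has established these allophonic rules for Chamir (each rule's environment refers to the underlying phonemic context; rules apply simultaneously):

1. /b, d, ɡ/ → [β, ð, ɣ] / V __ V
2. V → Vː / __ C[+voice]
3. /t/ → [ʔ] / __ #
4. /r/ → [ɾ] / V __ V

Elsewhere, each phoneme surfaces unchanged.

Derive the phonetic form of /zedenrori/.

[zeːðeːnroːɾi]

/z/ (word-initial): no rule targets it → [z].
/e/ (between /z/ and /d/) occurs before a voiced consonant → [eː] by rule 2.
Rule 1 applies to /d/ (between /e/ and /e/: between two vowels) → [ð].
/e/ — between /d/ and /n/, before a voiced consonant — surfaces as [eː] (rule 2).
/n/ stays [n].
/r/ (between /n/ and /o/): rule 4 targets it, but not between two vowels → unchanged [r].
/o/ (between /r/ and /r/) occurs before a voiced consonant → [oː] by rule 2.
Rule 4 applies to /r/ (between /o/ and /i/: between two vowels) → [ɾ].
/i/ — word-final; rule 2 does not apply here → [i].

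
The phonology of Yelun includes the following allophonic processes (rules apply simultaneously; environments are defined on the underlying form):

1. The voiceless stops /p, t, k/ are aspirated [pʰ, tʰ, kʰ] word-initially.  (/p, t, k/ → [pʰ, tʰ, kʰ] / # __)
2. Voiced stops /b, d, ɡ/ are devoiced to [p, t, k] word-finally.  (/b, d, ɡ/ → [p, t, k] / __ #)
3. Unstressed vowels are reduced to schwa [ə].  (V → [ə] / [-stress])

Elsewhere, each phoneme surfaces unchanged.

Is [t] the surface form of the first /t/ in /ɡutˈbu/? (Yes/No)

/t/ — between /u/ and /b/; rule 1 does not apply here → [t].
The actual realization is [t], which matches [t].

Yes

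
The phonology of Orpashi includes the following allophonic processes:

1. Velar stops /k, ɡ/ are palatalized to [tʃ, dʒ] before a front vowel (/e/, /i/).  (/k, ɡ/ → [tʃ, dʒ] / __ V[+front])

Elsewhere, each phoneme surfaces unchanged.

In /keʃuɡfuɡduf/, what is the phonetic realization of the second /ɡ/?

/ɡ/ (between /u/ and /d/) is in the target of rule 1 but the environment (before a front vowel) is not met → [ɡ].

[ɡ]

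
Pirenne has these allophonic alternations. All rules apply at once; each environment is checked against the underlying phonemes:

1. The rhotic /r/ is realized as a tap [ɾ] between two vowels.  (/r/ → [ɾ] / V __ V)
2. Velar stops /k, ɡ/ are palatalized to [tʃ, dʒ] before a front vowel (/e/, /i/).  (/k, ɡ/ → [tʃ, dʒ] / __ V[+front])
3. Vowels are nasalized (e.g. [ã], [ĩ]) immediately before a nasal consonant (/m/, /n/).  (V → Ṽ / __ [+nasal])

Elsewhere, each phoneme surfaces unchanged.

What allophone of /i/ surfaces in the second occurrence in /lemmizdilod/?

/i/ (between /d/ and /l/) fails the environment for rule 3, so it stays [i].

[i]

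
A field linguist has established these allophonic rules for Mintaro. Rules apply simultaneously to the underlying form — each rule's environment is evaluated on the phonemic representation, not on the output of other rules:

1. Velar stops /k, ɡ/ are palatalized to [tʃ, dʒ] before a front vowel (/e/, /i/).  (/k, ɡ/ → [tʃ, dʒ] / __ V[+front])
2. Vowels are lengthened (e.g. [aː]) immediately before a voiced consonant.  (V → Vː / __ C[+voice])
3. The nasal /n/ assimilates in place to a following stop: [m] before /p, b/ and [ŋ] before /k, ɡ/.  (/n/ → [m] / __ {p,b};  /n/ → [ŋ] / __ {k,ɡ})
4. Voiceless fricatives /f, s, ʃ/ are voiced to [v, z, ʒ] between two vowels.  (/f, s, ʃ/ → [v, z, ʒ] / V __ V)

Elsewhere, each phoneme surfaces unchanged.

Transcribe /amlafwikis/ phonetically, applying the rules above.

[aːmlafwitʃis]

/a/ (word-initial) occurs before a voiced consonant → [aː] by rule 2.
/a/ (between /l/ and /f/) fails the environment for rule 2, so it stays [a].
/f/ — between /a/ and /w/; rule 4 does not apply here → [f].
/i/ (between /w/ and /k/) is in the target of rule 2 but the environment (before a voiced consonant) is not met → [i].
Rule 1 applies to /k/ (between /i/ and /i/: before a front vowel) → [tʃ].
/i/ — between /k/ and /s/; rule 2 does not apply here → [i].
/s/ (word-final): rule 4 targets it, but not between two vowels → unchanged [s].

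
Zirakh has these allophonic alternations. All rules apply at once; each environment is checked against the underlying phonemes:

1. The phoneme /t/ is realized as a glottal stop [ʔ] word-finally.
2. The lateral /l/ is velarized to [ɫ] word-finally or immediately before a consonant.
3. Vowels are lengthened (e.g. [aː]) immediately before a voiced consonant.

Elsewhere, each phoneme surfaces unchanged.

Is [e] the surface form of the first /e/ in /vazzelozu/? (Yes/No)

/e/ meets the environment for rule 3 (before a voiced consonant) → [eː].
The actual realization is [eː], not [e].

No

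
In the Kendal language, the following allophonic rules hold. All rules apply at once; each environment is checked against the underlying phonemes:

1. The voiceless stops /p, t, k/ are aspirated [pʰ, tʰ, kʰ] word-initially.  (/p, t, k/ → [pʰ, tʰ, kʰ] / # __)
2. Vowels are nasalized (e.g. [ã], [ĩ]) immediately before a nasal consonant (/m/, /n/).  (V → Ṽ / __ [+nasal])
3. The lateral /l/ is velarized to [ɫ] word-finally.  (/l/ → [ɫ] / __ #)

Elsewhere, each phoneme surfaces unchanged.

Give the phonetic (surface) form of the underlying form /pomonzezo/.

/p/ meets the environment for rule 1 (word-initially) → [pʰ].
/o/ meets the environment for rule 2 (before a nasal consonant) → [õ].
/m/ — not in any rule's target class → [m].
/o/ — between /m/ and /n/, before a nasal consonant — surfaces as [õ] (rule 2).
/n/ stays [n].
/z/ (between /n/ and /e/): no rule targets it → [z].
/e/ (between /z/ and /z/) is in the target of rule 2 but the environment (before a nasal consonant) is not met → [e].
/z/ — not in any rule's target class → [z].
/o/ — word-final; rule 2 does not apply here → [o].

[pʰõmõnzezo]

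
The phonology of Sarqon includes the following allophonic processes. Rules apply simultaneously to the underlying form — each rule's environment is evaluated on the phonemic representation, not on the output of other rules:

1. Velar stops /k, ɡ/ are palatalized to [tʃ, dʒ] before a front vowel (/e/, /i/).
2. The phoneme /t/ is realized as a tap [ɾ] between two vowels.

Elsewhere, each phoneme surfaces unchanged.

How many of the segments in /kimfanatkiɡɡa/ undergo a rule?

Segments that undergo a rule: /k/ → [tʃ] (rule 1); /k/ → [tʃ] (rule 1).
All other segments surface unchanged.

2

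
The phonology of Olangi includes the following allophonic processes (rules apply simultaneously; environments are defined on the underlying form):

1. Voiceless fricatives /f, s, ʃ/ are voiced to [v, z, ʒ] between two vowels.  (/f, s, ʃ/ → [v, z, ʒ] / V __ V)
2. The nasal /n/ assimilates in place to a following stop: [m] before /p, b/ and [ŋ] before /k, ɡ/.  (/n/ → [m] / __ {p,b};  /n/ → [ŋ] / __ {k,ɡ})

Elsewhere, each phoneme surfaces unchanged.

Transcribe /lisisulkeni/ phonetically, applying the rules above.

/l/ stays [l].
/i/ (between /l/ and /s/): no rule targets it → [i].
Rule 1 applies to /s/ (between /i/ and /i/: between two vowels) → [z].
/i/ — not in any rule's target class → [i].
/s/ (between /i/ and /u/) occurs between two vowels → [z] by rule 1.
/u/ — not in any rule's target class → [u].
/l/ (between /u/ and /k/): no rule targets it → [l].
/k/ — not in any rule's target class → [k].
/e/ (between /k/ and /n/): no rule targets it → [e].
/n/ (between /e/ and /i/) fails the environment for rule 2, so it stays [n].
/i/ — not in any rule's target class → [i].

[lizizulkeni]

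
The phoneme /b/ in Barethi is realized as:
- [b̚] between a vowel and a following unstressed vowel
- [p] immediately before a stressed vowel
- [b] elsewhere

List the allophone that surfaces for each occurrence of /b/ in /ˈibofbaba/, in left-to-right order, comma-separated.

[b̚], [b], [b̚]

Occurrence 1 (position 2): between a vowel and a following unstressed vowel → [b̚].
Occurrence 2 (position 5): no conditioning environment matches → elsewhere allophone [b].
Occurrence 3 (position 7): between a vowel and a following unstressed vowel → [b̚].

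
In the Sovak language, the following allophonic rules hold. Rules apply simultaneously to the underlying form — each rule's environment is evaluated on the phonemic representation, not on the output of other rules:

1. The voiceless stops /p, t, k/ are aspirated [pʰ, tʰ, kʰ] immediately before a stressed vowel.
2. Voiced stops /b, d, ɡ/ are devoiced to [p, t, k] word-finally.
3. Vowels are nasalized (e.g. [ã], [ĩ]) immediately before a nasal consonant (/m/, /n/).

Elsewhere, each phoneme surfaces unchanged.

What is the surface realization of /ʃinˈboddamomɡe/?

/ʃ/ — not in any rule's target class → [ʃ].
/i/ meets the environment for rule 3 (before a nasal consonant) → [ĩ].
/n/ — not in any rule's target class → [n].
/b/ (between /n/ and /o/) fails the environment for rule 2, so it stays [b].
/o/ (between /b/ and /d/): rule 3 targets it, but not before a nasal consonant → unchanged [o].
/d/ (between /o/ and /d/): rule 2 targets it, but not word-finally → unchanged [d].
/d/ (between /d/ and /a/) is in the target of rule 2 but the environment (word-finally) is not met → [d].
Rule 3 applies to /a/ (between /d/ and /m/: before a nasal consonant) → [ã].
/m/ (between /a/ and /o/) is unaffected → [m].
/o/ — between /m/ and /m/, before a nasal consonant — surfaces as [õ] (rule 3).
/m/ — not in any rule's target class → [m].
/ɡ/ — between /m/ and /e/; rule 2 does not apply here → [ɡ].
/e/ (word-final) is in the target of rule 3 but the environment (before a nasal consonant) is not met → [e].

[ʃĩnˈboddãmõmɡe]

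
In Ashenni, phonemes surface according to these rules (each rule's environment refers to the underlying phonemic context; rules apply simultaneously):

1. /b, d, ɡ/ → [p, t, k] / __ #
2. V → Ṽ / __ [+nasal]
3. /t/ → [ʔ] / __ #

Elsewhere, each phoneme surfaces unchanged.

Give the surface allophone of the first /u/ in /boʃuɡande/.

[u]

/u/ (between /ʃ/ and /ɡ/): rule 2 targets it, but not before a nasal consonant → unchanged [u].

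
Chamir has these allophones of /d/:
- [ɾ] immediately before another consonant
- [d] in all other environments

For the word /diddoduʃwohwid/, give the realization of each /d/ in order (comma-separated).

Occurrence 1 (position 1): no conditioning environment matches → elsewhere allophone [d].
Occurrence 2 (position 3): immediately before another consonant → [ɾ].
Occurrence 3 (position 4): no conditioning environment matches → elsewhere allophone [d].
Occurrence 4 (position 6): no conditioning environment matches → elsewhere allophone [d].
Occurrence 5 (position 14): no conditioning environment matches → elsewhere allophone [d].

[d], [ɾ], [d], [d], [d]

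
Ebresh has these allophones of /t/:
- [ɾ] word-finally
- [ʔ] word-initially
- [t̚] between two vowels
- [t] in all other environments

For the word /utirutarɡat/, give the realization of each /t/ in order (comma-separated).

[t̚], [t̚], [ɾ]

Occurrence 1 (position 2): between two vowels → [t̚].
Occurrence 2 (position 6): between two vowels → [t̚].
Occurrence 3 (position 11): word-finally → [ɾ].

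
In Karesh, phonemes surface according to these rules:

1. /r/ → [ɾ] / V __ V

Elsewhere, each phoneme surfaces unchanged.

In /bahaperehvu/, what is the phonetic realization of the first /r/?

[ɾ]

/r/ — between /e/ and /e/, between two vowels — surfaces as [ɾ] (rule 1).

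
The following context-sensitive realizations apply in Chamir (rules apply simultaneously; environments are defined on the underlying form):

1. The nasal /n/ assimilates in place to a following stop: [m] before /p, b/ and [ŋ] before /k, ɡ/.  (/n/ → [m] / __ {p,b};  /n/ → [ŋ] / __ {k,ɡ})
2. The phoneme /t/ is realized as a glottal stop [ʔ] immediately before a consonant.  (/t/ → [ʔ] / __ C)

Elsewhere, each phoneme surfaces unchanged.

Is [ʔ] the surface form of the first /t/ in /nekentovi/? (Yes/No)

/t/ (between /n/ and /o/) is in the target of rule 2 but the environment (immediately before a consonant) is not met → [t].
The actual realization is [t], not [ʔ].

No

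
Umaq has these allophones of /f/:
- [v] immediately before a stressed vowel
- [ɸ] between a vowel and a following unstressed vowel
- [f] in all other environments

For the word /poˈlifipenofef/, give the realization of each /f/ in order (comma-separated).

[ɸ], [ɸ], [f]

Occurrence 1 (position 5): between a vowel and a following unstressed vowel → [ɸ].
Occurrence 2 (position 11): between a vowel and a following unstressed vowel → [ɸ].
Occurrence 3 (position 13): no conditioning environment matches → elsewhere allophone [f].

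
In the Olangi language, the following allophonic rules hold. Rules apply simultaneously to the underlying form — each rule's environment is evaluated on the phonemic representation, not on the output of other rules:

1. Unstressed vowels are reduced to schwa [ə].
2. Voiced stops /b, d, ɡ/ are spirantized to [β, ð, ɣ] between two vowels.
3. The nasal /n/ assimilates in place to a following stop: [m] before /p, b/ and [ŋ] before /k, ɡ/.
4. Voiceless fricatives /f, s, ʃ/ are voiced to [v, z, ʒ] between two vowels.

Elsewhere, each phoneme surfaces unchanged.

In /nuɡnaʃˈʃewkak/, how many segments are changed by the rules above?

3

Segments that undergo a rule: /u/ → [ə] (rule 1); /a/ → [ə] (rule 1); /a/ → [ə] (rule 1).
All other segments surface unchanged.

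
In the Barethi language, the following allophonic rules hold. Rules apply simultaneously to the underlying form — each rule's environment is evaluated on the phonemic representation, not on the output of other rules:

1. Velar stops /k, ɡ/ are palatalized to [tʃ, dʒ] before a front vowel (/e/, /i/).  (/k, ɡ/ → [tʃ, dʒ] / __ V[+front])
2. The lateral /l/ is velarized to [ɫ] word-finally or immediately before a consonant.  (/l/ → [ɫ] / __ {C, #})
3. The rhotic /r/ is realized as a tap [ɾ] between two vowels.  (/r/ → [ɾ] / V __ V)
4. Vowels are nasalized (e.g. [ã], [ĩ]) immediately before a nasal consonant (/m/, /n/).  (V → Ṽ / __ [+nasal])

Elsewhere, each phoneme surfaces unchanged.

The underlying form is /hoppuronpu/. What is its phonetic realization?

/h/ stays [h].
/o/ — between /h/ and /p/; rule 4 does not apply here → [o].
/p/ — not in any rule's target class → [p].
/p/ (between /p/ and /u/) is unaffected → [p].
/u/ (between /p/ and /r/) is in the target of rule 4 but the environment (before a nasal consonant) is not met → [u].
/r/ (between /u/ and /o/) occurs between two vowels → [ɾ] by rule 3.
/o/ meets the environment for rule 4 (before a nasal consonant) → [õ].
/n/ (between /o/ and /p/): no rule targets it → [n].
/p/ (between /n/ and /u/): no rule targets it → [p].
/u/ (word-final): rule 4 targets it, but not before a nasal consonant → unchanged [u].

[hoppuɾõnpu]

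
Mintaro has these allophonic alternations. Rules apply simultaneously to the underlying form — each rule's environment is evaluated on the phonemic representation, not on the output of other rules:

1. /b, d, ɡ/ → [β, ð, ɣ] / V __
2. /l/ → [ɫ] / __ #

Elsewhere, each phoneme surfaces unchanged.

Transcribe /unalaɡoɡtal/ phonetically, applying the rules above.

[unalaɣoɣtaɫ]

/u/ (word-initial): no rule targets it → [u].
/n/ stays [n].
/a/ (between /n/ and /l/): no rule targets it → [a].
/l/ (between /a/ and /a/): rule 2 targets it, but not word-finally → unchanged [l].
/a/ — not in any rule's target class → [a].
/ɡ/ meets the environment for rule 1 (immediately after a vowel) → [ɣ].
/o/ stays [o].
/ɡ/ (between /o/ and /t/): immediately after a vowel, so rule 1 applies → [ɣ].
/t/ stays [t].
/a/ stays [a].
/l/ (word-final): word-finally, so rule 2 applies → [ɫ].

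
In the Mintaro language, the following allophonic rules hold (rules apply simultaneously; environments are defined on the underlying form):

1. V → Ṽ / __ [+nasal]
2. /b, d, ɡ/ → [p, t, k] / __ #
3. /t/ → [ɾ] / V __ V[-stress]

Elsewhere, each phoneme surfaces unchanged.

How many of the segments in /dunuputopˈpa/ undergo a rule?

2

Segments that undergo a rule: /u/ → [ũ] (rule 1); /t/ → [ɾ] (rule 3).
All other segments surface unchanged.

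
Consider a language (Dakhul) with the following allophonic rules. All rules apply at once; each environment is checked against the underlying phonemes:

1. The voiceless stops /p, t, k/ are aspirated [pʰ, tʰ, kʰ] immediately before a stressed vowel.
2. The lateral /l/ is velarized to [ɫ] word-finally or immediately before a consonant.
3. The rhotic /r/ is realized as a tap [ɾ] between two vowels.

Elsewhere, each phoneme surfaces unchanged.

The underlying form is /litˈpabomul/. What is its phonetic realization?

[litˈpʰabomuɫ]

/l/ (word-initial) is in the target of rule 2 but the environment (word-finally or immediately before a consonant) is not met → [l].
/i/ (between /l/ and /t/) is unaffected → [i].
/t/ (between /i/ and /p/) fails the environment for rule 1, so it stays [t].
/p/ (between /t/ and /a/): immediately before a stressed vowel, so rule 1 applies → [pʰ].
/a/ (between /p/ and /b/) is unaffected → [a].
/b/ (between /a/ and /o/): no rule targets it → [b].
/o/ (between /b/ and /m/): no rule targets it → [o].
/m/ — not in any rule's target class → [m].
/u/ (between /m/ and /l/): no rule targets it → [u].
/l/ (word-final): word-finally or immediately before a consonant, so rule 2 applies → [ɫ].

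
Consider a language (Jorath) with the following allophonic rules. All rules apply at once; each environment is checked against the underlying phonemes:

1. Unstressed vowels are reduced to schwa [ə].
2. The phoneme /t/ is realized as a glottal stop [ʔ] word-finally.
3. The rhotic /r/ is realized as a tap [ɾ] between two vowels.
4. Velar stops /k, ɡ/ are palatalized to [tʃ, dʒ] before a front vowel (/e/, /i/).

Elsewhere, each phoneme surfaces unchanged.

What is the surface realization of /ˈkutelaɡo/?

[ˈkutələɡə]

/k/ — word-initial; rule 4 does not apply here → [k].
/u/ (between /k/ and /t/) is in the target of rule 1 but the environment (in an unstressed syllable) is not met → [u].
/t/ (between /u/ and /e/) is in the target of rule 2 but the environment (word-finally) is not met → [t].
Rule 1 applies to /e/ (between /t/ and /l/: in an unstressed syllable) → [ə].
/l/ — not in any rule's target class → [l].
/a/ meets the environment for rule 1 (in an unstressed syllable) → [ə].
/ɡ/ (between /a/ and /o/): rule 4 targets it, but not before a front vowel → unchanged [ɡ].
Rule 1 applies to /o/ (word-final: in an unstressed syllable) → [ə].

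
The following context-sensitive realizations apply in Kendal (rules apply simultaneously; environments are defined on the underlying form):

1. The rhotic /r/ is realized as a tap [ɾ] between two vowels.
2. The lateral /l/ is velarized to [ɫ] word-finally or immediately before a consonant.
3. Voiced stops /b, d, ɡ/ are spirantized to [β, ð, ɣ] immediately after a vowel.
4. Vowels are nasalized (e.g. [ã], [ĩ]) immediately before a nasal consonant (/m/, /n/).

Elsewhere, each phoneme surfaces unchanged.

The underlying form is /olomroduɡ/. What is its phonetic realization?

[olõmroðuɣ]

/o/ (word-initial) is in the target of rule 4 but the environment (before a nasal consonant) is not met → [o].
/l/ (between /o/ and /o/): rule 2 targets it, but not word-finally or immediately before a consonant → unchanged [l].
/o/ (between /l/ and /m/): before a nasal consonant, so rule 4 applies → [õ].
/m/ stays [m].
/r/ (between /m/ and /o/) is in the target of rule 1 but the environment (between two vowels) is not met → [r].
/o/ (between /r/ and /d/) is in the target of rule 4 but the environment (before a nasal consonant) is not met → [o].
/d/ — between /o/ and /u/, immediately after a vowel — surfaces as [ð] (rule 3).
/u/ (between /d/ and /ɡ/) fails the environment for rule 4, so it stays [u].
Rule 3 applies to /ɡ/ (word-final: immediately after a vowel) → [ɣ].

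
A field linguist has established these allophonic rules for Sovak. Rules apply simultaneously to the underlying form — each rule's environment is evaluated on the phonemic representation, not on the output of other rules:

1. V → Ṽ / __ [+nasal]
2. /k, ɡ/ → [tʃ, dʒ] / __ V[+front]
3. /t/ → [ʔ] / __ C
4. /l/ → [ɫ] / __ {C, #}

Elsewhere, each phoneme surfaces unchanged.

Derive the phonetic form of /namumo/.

/n/ — not in any rule's target class → [n].
Rule 1 applies to /a/ (between /n/ and /m/: before a nasal consonant) → [ã].
/m/ — not in any rule's target class → [m].
/u/ meets the environment for rule 1 (before a nasal consonant) → [ũ].
/m/ (between /u/ and /o/) is unaffected → [m].
/o/ (word-final) is in the target of rule 1 but the environment (before a nasal consonant) is not met → [o].

[nãmũmo]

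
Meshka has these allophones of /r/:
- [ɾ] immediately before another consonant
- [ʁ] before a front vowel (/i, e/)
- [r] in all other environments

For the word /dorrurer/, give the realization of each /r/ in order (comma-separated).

Occurrence 1 (position 3): immediately before another consonant → [ɾ].
Occurrence 2 (position 4): no conditioning environment matches → elsewhere allophone [r].
Occurrence 3 (position 6): before a front vowel (/i, e/) → [ʁ].
Occurrence 4 (position 8): no conditioning environment matches → elsewhere allophone [r].

[ɾ], [r], [ʁ], [r]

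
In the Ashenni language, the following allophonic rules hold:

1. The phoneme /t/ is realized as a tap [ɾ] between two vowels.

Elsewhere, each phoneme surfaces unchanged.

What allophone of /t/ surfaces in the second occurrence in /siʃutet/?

/t/ (word-final) is in the target of rule 1 but the environment (between two vowels) is not met → [t].

[t]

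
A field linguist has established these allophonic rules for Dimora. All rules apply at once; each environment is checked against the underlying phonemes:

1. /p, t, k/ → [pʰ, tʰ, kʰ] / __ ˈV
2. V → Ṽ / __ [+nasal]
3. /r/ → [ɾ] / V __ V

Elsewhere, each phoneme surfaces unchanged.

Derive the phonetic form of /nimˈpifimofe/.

[nĩmˈpʰifĩmofe]

/n/ (word-initial): no rule targets it → [n].
/i/ (between /n/ and /m/) occurs before a nasal consonant → [ĩ] by rule 2.
/m/ — not in any rule's target class → [m].
/p/ meets the environment for rule 1 (immediately before a stressed vowel) → [pʰ].
/i/ — between /p/ and /f/; rule 2 does not apply here → [i].
/f/ (between /i/ and /i/) is unaffected → [f].
/i/ (between /f/ and /m/): before a nasal consonant, so rule 2 applies → [ĩ].
/m/ (between /i/ and /o/) is unaffected → [m].
/o/ (between /m/ and /f/): rule 2 targets it, but not before a nasal consonant → unchanged [o].
/f/ stays [f].
/e/ (word-final) fails the environment for rule 2, so it stays [e].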